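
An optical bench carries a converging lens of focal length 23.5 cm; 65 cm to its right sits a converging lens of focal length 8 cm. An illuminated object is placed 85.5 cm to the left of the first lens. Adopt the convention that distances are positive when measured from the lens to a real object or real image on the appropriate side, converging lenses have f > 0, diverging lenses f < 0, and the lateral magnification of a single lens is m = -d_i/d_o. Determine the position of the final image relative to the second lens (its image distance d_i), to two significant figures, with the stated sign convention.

Lens 1: 1/d_i1 = 1/f_1 - 1/d_o1 = 1/23.5 - 1/85.5 = 0.03086 cm^-1, so d_i1 = 32.407 cm.
The intermediate image is 32.407 cm to the right of lens 1, so d_o2 = L - d_i1 = 65 - 32.407 = 32.593 cm.
Lens 2: 1/d_i2 = 1/f_2 - 1/d_o2 = 1/8 - 1/(32.593) = 0.09432 cm^-1, so d_i2 = 10.602 cm.

11 cm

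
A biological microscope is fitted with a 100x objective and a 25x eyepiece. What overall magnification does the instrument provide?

The overall magnification of a compound microscope is the product of the objective and eyepiece magnifications:
M = M_obj x M_eye = 100 x 25 = 2500.

2500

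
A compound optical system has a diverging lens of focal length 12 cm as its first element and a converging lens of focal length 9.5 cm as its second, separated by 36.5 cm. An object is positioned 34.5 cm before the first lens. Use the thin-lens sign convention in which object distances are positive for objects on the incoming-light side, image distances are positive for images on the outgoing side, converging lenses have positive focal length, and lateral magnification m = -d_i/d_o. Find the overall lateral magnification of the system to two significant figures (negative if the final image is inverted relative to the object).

-0.068

Lens 1: 1/d_i1 = 1/f_1 - 1/d_o1 = 1/(-12) - 1/34.5 = -0.11232 cm^-1, so d_i1 = -8.903 cm.
m_1 = -(-8.903)/34.5 = 0.2581.
The intermediate image is virtual, 8.903 cm to the left of lens 1, so d_o2 = L - d_i1 = 36.5 - (-8.903) = 45.403 cm.
Lens 2: 1/d_i2 = 1/f_2 - 1/d_o2 = 1/9.5 - 1/(45.403) = 0.08324 cm^-1, so d_i2 = 12.014 cm.
m_2 = -(12.014)/(45.403) = -0.2646.
Total m = m_1 x m_2 = (0.2581)(-0.2646) = -0.0683.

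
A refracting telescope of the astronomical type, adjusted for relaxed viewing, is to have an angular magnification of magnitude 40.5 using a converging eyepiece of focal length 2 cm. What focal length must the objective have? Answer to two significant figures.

81 cm

|M| = f_obj/|f_eye|, so f_obj = |M| x |f_eye| = 40.5 x 2 = 81.000 cm.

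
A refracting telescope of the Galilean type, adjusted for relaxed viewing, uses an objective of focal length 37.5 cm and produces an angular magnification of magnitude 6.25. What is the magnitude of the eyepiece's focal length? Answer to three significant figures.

|M| = f_obj/|f_eye|, so |f_eye| = f_obj/|M| = 37.5/6.25 = 6.000 cm.
(The eyepiece is diverging, so its signed focal length is -6.000 cm.)

6.00 cm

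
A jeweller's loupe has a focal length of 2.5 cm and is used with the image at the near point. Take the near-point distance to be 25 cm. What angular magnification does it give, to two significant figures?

M = 1 + D/f = 1 + 25/2.5 = 11.000.

11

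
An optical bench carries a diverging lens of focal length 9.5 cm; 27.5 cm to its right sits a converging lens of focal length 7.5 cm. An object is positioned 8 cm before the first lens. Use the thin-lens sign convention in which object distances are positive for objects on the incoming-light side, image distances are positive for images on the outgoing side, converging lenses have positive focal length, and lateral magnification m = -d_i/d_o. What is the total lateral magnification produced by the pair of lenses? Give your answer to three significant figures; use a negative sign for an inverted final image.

-0.167

Lens 1: 1/d_i1 = 1/f_1 - 1/d_o1 = 1/(-9.5) - 1/8 = -0.23026 cm^-1, so d_i1 = -4.343 cm.
m_1 = -(-4.343)/8 = 0.5429.
The intermediate image is virtual, 4.343 cm to the left of lens 1, so d_o2 = L - d_i1 = 27.5 - (-4.343) = 31.843 cm.
Lens 2: 1/d_i2 = 1/f_2 - 1/d_o2 = 1/7.5 - 1/(31.843) = 0.10193 cm^-1, so d_i2 = 9.811 cm.
m_2 = -(9.811)/(31.843) = -0.3081.
Overall magnification: m = m_1 m_2 = -0.1673.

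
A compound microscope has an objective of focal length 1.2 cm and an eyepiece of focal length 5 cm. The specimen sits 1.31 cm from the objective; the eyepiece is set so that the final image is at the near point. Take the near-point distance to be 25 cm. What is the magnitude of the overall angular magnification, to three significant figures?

Objective: 1/d_i = 1/f_obj - 1/d_o = 1/1.2 - 1/1.31 = 0.06997 cm^-1, so d_i = 14.291 cm.
m_obj = -d_i/d_o = -14.291/1.31 = -10.909.
Eyepiece angular magnification (image at near point): M_eye = 1 + D/f_e = 1 + 25/5 = 6.000.
Overall M = m_obj x M_eye = (-10.909)(6.000) = -65.45.
|M| = 65.45.

65.5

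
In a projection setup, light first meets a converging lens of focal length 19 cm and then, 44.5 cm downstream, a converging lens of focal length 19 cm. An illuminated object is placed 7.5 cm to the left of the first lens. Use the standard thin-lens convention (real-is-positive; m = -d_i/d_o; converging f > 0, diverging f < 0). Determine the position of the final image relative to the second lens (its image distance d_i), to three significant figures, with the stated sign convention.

28.5 cm

First lens: d_i1 = 1/(1/19 - 1/7.5) = -12.391 cm.
With d_i1 < 0 the first image is virtual and lies on the object side; the object distance for lens 2 is d_o2 = 44.5 - (-12.391) = 56.891 cm.
Second lens: d_i2 = 1/(1/19 - 1/(56.891)) = 28.527 cm.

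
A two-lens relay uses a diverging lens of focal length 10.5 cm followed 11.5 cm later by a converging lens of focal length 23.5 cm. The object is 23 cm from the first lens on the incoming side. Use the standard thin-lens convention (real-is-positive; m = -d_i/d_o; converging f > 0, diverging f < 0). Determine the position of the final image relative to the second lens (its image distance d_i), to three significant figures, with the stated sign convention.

-91.8 cm

Applying the thin-lens equation to the first lens, 1/(-10.5) = 1/23 + 1/d_i1, which gives d_i1 = -7.209 cm.
The intermediate image is virtual, 7.209 cm to the left of lens 1, so d_o2 = L - d_i1 = 11.5 - (-7.209) = 18.709 cm.
Applying the thin-lens equation again with f_2 = 23.5 cm and d_o2 = 18.709 cm gives d_i2 = -91.767 cm.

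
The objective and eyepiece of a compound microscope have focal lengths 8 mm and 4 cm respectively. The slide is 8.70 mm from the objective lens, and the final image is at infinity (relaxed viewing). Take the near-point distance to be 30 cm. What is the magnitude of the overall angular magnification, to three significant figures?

85.7

Convert to cm: f_obj = 8 mm = 0.8 cm; d_o = 8.70 mm = 0.87 cm.
Objective: 1/d_i = 1/f_obj - 1/d_o = 1/0.8 - 1/0.87 = 0.10057 cm^-1, so d_i = 9.943 cm.
m_obj = -d_i/d_o = -9.943/0.87 = -11.429.
Eyepiece angular magnification (image at infinity): M_eye = D/f_e = 30/4 = 7.500.
Overall M = m_obj x M_eye = (-11.429)(7.500) = -85.71.
|M| = 85.71.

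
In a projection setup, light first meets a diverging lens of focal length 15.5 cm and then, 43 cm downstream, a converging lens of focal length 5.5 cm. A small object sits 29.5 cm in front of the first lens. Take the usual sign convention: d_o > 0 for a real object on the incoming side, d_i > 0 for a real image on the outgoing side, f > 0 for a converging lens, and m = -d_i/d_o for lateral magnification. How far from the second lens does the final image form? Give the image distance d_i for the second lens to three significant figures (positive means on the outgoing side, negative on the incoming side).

Lens 1: 1/d_i1 = 1/f_1 - 1/d_o1 = 1/(-15.5) - 1/29.5 = -0.09841 cm^-1, so d_i1 = -10.161 cm.
The intermediate image is virtual, 10.161 cm to the left of lens 1, so d_o2 = L - d_i1 = 43 - (-10.161) = 53.161 cm.
Lens 2: 1/d_i2 = 1/f_2 - 1/d_o2 = 1/5.5 - 1/(53.161) = 0.16301 cm^-1, so d_i2 = 6.135 cm.

6.13 cm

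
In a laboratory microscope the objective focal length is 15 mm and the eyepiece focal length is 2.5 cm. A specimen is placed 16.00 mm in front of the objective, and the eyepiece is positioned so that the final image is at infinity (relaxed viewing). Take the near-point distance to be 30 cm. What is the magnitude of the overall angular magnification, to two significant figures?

Convert to cm: f_obj = 15 mm = 1.5 cm; d_o = 16.00 mm = 1.60 cm.
Objective: 1/d_i = 1/f_obj - 1/d_o = 1/1.5 - 1/1.60 = 0.04167 cm^-1, so d_i = 24.000 cm.
m_obj = -d_i/d_o = -24.000/1.60 = -15.000.
Eyepiece angular magnification (image at infinity): M_eye = D/f_e = 30/2.5 = 12.000.
Overall M = m_obj x M_eye = (-15.000)(12.000) = -180.00.
|M| = 180.00.

180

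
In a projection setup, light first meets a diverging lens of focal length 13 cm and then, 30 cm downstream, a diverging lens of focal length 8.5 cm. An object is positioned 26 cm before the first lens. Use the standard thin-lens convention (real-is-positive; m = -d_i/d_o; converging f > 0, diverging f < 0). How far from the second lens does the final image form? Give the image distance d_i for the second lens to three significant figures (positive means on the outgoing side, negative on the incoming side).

-6.97 cm

Lens 1: 1/d_i1 = 1/f_1 - 1/d_o1 = 1/(-13) - 1/26 = -0.11538 cm^-1, so d_i1 = -8.667 cm.
The intermediate image is virtual, 8.667 cm to the left of lens 1, so d_o2 = L - d_i1 = 30 - (-8.667) = 38.667 cm.
Lens 2: 1/d_i2 = 1/f_2 - 1/d_o2 = 1/(-8.5) - 1/(38.667) = -0.14351 cm^-1, so d_i2 = -6.968 cm.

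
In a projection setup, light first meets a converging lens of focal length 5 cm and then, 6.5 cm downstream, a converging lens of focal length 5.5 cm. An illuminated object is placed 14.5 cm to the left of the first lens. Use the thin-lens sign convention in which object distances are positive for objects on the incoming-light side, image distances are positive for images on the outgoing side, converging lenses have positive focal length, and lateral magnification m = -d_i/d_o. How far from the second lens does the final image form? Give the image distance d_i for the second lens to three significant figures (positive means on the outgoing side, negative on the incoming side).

Lens 1: 1/d_i1 = 1/f_1 - 1/d_o1 = 1/5 - 1/14.5 = 0.13103 cm^-1, so d_i1 = 7.632 cm.
Since 7.632 cm > 6.5 cm, the first image lies past the second lens and serves as a virtual object: d_o2 = L - d_i1 = -1.132 cm.
Lens 2: 1/d_i2 = 1/f_2 - 1/d_o2 = 1/5.5 - 1/(-1.132) = 1.06554 cm^-1, so d_i2 = 0.938 cm.

0.938 cm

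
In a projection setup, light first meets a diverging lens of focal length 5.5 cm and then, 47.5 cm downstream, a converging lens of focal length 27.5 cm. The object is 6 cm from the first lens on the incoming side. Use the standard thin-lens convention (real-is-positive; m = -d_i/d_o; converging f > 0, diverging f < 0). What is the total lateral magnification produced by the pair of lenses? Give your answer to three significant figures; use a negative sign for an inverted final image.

Applying the thin-lens equation to the first lens, 1/(-5.5) = 1/6 + 1/d_i1, which gives d_i1 = -2.870 cm.
Its lateral magnification is m_1 = -d_i1/d_o1 = -(-2.870)/6 = 0.4783.
With d_i1 < 0 the first image is virtual and lies on the object side; the object distance for lens 2 is d_o2 = 47.5 - (-2.870) = 50.370 cm.
Applying the thin-lens equation again with f_2 = 27.5 cm and d_o2 = 50.370 cm gives d_i2 = 60.568 cm.
m_2 = -(60.568)/(50.370) = -1.2025.
Total m = m_1 x m_2 = (0.4783)(-1.2025) = -0.5751.

-0.575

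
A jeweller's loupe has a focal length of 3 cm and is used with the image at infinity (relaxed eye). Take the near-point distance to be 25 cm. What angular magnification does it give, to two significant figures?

M = D/f = 25/3 = 8.333.

8.3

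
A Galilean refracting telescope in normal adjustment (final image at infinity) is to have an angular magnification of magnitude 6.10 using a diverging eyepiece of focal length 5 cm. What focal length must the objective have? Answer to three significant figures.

30.5 cm

|M| = f_obj/|f_eye|, so f_obj = |M| x |f_eye| = 6.1 x 5 = 30.500 cm.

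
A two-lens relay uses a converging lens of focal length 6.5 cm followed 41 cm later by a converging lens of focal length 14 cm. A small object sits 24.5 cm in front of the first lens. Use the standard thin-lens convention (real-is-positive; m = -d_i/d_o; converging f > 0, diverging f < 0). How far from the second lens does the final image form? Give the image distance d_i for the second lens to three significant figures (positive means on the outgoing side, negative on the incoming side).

Applying the thin-lens equation to the first lens, 1/6.5 = 1/24.5 + 1/d_i1, which gives d_i1 = 8.847 cm.
Object distance for lens 2: d_o2 = 41 - 8.847 = 32.153 cm.
Applying the thin-lens equation again with f_2 = 14 cm and d_o2 = 32.153 cm gives d_i2 = 24.797 cm.

24.8 cm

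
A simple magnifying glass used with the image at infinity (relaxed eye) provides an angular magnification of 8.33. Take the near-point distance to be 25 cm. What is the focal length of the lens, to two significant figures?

For the image at infinity, M = D/f.
f = D/M = 25/8.33 = 3.001 cm.

3.0 cm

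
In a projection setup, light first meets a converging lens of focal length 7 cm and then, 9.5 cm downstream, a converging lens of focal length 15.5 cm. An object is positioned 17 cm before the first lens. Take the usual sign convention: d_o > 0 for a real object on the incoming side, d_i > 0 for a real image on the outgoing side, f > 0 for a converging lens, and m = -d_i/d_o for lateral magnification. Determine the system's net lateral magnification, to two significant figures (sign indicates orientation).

-0.61

First lens: d_i1 = 1/(1/7 - 1/17) = 11.900 cm.
m_1 = -(11.900)/17 = -0.7000.
This image would form 11.900 cm past lens 1, i.e. 2.400 cm beyond lens 2, so it is a virtual object for lens 2: d_o2 = 9.5 - 11.900 = -2.400 cm.
Second lens: d_i2 = 1/(1/15.5 - 1/(-2.400)) = 2.078 cm.
m_2 = -(2.078)/(-2.400) = 0.8659.
The system's lateral magnification is m_1 m_2 = (-0.7000)(0.8659) = -0.6061.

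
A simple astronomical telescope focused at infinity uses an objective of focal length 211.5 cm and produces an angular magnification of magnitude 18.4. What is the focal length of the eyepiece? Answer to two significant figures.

|M| = f_obj/f_eye, so f_eye = f_obj/|M| = 211.5/18.4 = 11.495 cm.

11 cm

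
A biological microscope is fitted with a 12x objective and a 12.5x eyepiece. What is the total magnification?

150

The overall magnification of a compound microscope is the product of the objective and eyepiece magnifications:
M = M_obj x M_eye = 12 x 12.5 = 150.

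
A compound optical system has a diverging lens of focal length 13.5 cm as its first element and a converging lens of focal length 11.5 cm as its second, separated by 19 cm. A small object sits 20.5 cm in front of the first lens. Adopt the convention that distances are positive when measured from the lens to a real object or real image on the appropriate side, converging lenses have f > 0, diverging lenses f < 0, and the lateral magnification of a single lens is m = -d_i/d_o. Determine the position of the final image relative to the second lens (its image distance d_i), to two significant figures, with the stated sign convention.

Lens 1: 1/d_i1 = 1/f_1 - 1/d_o1 = 1/(-13.5) - 1/20.5 = -0.12285 cm^-1, so d_i1 = -8.140 cm.
With d_i1 < 0 the first image is virtual and lies on the object side; the object distance for lens 2 is d_o2 = 19 - (-8.140) = 27.140 cm.
Lens 2: 1/d_i2 = 1/f_2 - 1/d_o2 = 1/11.5 - 1/(27.140) = 0.05011 cm^-1, so d_i2 = 19.956 cm.

20 cm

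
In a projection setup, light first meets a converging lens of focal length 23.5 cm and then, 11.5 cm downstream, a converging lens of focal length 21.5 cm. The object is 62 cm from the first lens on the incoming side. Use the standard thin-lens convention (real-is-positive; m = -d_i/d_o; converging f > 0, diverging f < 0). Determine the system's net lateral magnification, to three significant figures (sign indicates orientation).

Applying the thin-lens equation to the first lens, 1/23.5 = 1/62 + 1/d_i1, which gives d_i1 = 37.844 cm.
Its lateral magnification is m_1 = -d_i1/d_o1 = -(37.844)/62 = -0.6104.
Since 37.844 cm > 11.5 cm, the first image lies past the second lens and serves as a virtual object: d_o2 = L - d_i1 = -26.344 cm.
Applying the thin-lens equation again with f_2 = 21.5 cm and d_o2 = -26.344 cm gives d_i2 = 11.838 cm.
m_2 = -(11.838)/(-26.344) = 0.4494.
The system's lateral magnification is m_1 m_2 = (-0.6104)(0.4494) = -0.2743.

-0.274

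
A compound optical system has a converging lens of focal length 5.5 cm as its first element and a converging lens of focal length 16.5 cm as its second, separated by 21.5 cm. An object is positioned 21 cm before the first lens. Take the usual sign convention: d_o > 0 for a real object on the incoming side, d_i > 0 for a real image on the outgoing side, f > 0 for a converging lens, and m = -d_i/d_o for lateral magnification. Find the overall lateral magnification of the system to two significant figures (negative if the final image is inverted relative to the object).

Lens 1: 1/d_i1 = 1/f_1 - 1/d_o1 = 1/5.5 - 1/21 = 0.13420 cm^-1, so d_i1 = 7.452 cm.
m_1 = -(7.452)/21 = -0.3548.
Object distance for lens 2: d_o2 = 21.5 - 7.452 = 14.048 cm.
Lens 2: 1/d_i2 = 1/f_2 - 1/d_o2 = 1/16.5 - 1/(14.048) = -0.01058 cm^-1, so d_i2 = -94.549 cm.
m_2 = -(-94.549)/(14.048) = 6.7303.
Overall magnification: m = m_1 m_2 = -2.3882.

-2.4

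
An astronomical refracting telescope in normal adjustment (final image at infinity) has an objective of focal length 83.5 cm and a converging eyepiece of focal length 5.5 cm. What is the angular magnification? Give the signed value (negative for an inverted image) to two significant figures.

-15

M = -f_obj/f_eye = -83.5/(5.5) = -15.182.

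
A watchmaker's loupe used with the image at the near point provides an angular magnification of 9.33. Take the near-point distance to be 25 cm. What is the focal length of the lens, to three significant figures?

For the image at the near point, M = 1 + D/f.
f = D/(M - 1) = 25/(9.33 - 1) = 3.001 cm.

3.00 cm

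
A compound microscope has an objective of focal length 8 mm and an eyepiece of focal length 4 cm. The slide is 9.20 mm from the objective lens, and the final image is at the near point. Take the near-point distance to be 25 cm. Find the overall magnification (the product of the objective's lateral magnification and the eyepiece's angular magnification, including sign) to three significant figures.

-48.3

Convert to cm: f_obj = 8 mm = 0.8 cm; d_o = 9.20 mm = 0.92 cm.
Objective: 1/d_i = 1/f_obj - 1/d_o = 1/0.8 - 1/0.92 = 0.16304 cm^-1, so d_i = 6.133 cm.
m_obj = -d_i/d_o = -6.133/0.92 = -6.667.
Eyepiece angular magnification (image at near point): M_eye = 1 + D/f_e = 1 + 25/4 = 7.250.
Overall M = m_obj x M_eye = (-6.667)(7.250) = -48.33.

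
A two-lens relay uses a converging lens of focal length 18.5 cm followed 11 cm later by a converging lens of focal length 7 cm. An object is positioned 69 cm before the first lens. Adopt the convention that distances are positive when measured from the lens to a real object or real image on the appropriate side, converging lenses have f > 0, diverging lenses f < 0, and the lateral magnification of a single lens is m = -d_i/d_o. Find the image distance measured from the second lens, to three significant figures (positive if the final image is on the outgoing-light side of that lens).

Lens 1: 1/d_i1 = 1/f_1 - 1/d_o1 = 1/18.5 - 1/69 = 0.03956 cm^-1, so d_i1 = 25.277 cm.
Since 25.277 cm > 11 cm, the first image lies past the second lens and serves as a virtual object: d_o2 = L - d_i1 = -14.277 cm.
Lens 2: 1/d_i2 = 1/f_2 - 1/d_o2 = 1/7 - 1/(-14.277) = 0.21290 cm^-1, so d_i2 = 4.697 cm.

4.70 cm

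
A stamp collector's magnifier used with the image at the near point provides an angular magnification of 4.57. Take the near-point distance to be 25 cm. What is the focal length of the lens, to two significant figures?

7.0 cm

For the image at the near point, M = 1 + D/f.
f = D/(M - 1) = 25/(4.57 - 1) = 7.003 cm.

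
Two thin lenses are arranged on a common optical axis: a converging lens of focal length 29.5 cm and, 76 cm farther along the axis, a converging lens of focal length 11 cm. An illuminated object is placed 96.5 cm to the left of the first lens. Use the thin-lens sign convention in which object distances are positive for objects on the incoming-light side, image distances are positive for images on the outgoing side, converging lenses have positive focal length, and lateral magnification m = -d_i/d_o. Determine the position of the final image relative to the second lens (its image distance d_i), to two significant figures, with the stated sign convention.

16 cm

First lens: d_i1 = 1/(1/29.5 - 1/96.5) = 42.489 cm.
The intermediate image is 42.489 cm to the right of lens 1, so d_o2 = L - d_i1 = 76 - 42.489 = 33.511 cm.
Second lens: d_i2 = 1/(1/11 - 1/(33.511)) = 16.375 cm.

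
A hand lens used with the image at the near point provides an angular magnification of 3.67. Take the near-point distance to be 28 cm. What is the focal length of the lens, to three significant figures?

For the image at the near point, M = 1 + D/f.
f = D/(M - 1) = 28/(3.67 - 1) = 10.487 cm.

10.5 cm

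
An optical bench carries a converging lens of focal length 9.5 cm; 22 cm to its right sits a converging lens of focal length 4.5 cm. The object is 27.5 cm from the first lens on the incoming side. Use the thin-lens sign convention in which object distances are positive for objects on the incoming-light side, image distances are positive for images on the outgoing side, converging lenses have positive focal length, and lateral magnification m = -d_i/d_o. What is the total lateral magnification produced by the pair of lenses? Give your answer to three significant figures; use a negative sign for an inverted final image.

0.795

Applying the thin-lens equation to the first lens, 1/9.5 = 1/27.5 + 1/d_i1, which gives d_i1 = 14.514 cm.
Its lateral magnification is m_1 = -d_i1/d_o1 = -(14.514)/27.5 = -0.5278.
Object distance for lens 2: d_o2 = 22 - 14.514 = 7.486 cm.
Applying the thin-lens equation again with f_2 = 4.5 cm and d_o2 = 7.486 cm gives d_i2 = 11.281 cm.
m_2 = -(11.281)/(7.486) = -1.5070.
Overall magnification: m = m_1 m_2 = 0.7953.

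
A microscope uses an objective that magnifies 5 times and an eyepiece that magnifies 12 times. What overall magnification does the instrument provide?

60

The overall magnification of a compound microscope is the product of the objective and eyepiece magnifications:
M = M_obj x M_eye = 5 x 12 = 60.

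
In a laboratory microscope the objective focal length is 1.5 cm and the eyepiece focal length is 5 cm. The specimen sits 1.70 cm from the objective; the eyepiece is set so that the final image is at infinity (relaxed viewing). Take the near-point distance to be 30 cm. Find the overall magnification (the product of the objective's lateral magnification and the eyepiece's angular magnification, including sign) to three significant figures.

Objective: 1/d_i = 1/f_obj - 1/d_o = 1/1.5 - 1/1.70 = 0.07843 cm^-1, so d_i = 12.750 cm.
m_obj = -d_i/d_o = -12.750/1.70 = -7.500.
Eyepiece angular magnification (image at infinity): M_eye = D/f_e = 30/5 = 6.000.
Overall M = m_obj x M_eye = (-7.500)(6.000) = -45.00.

-45.0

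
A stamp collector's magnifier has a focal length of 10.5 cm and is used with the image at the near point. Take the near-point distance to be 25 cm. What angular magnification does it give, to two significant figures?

M = 1 + D/f = 1 + 25/10.5 = 3.381.

3.4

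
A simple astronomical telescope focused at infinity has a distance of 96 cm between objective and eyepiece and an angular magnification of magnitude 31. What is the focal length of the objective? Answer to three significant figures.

In normal adjustment the tube length equals f_obj + f_eye and |M| = f_obj/f_eye.
So f_obj = 31 f_eye and 31 f_eye + f_eye = 96 cm, giving f_eye = 96/32 = 3.000 cm and f_obj = 93.000 cm.

93.0 cm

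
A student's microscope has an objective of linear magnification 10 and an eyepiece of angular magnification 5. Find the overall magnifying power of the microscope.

50

The overall magnification of a compound microscope is the product of the objective and eyepiece magnifications:
M = M_obj x M_eye = 10 x 5 = 50.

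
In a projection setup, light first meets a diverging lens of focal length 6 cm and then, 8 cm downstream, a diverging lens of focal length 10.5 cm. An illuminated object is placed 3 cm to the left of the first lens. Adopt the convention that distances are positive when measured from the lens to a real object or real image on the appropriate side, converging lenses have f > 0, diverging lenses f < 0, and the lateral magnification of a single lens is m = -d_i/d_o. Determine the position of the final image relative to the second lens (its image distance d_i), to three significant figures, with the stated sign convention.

First lens: d_i1 = 1/(1/(-6) - 1/3) = -2.000 cm.
The intermediate image is virtual, 2.000 cm to the left of lens 1, so d_o2 = L - d_i1 = 8 - (-2.000) = 10.000 cm.
Second lens: d_i2 = 1/(1/(-10.5) - 1/(10.000)) = -5.122 cm.

-5.12 cm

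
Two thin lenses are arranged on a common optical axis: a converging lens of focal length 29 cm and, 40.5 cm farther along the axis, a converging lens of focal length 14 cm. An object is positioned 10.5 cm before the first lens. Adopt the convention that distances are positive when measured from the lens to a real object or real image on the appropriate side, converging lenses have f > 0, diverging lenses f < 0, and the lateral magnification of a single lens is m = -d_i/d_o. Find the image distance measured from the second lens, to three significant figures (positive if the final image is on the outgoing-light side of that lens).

18.6 cm

First lens: d_i1 = 1/(1/29 - 1/10.5) = -16.459 cm.
The intermediate image is virtual, 16.459 cm to the left of lens 1, so d_o2 = L - d_i1 = 40.5 - (-16.459) = 56.959 cm.
Second lens: d_i2 = 1/(1/14 - 1/(56.959)) = 18.562 cm.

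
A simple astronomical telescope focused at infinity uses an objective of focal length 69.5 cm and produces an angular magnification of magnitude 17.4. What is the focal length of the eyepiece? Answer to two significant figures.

4.0 cm

|M| = f_obj/f_eye, so f_eye = f_obj/|M| = 69.5/17.4 = 3.994 cm.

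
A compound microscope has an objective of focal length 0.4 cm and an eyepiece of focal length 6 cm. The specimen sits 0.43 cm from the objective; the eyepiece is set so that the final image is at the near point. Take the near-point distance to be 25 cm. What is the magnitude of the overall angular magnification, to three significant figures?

Objective: 1/d_i = 1/f_obj - 1/d_o = 1/0.4 - 1/0.43 = 0.17442 cm^-1, so d_i = 5.733 cm.
m_obj = -d_i/d_o = -5.733/0.43 = -13.333.
Eyepiece angular magnification (image at near point): M_eye = 1 + D/f_e = 1 + 25/6 = 5.167.
Overall M = m_obj x M_eye = (-13.333)(5.167) = -68.89.
|M| = 68.89.

68.9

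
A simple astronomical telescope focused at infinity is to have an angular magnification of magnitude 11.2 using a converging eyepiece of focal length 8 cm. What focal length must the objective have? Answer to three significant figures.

89.6 cm

|M| = f_obj/|f_eye|, so f_obj = |M| x |f_eye| = 11.2 x 8 = 89.600 cm.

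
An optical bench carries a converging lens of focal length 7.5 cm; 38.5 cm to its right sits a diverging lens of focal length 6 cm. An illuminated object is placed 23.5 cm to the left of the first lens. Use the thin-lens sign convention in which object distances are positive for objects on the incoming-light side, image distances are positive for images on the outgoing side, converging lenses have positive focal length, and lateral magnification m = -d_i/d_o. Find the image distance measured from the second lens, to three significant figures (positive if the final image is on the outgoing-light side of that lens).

-4.92 cm

First lens: d_i1 = 1/(1/7.5 - 1/23.5) = 11.016 cm.
The intermediate image is 11.016 cm to the right of lens 1, so d_o2 = L - d_i1 = 38.5 - 11.016 = 27.484 cm.
Second lens: d_i2 = 1/(1/(-6) - 1/(27.484)) = -4.925 cm.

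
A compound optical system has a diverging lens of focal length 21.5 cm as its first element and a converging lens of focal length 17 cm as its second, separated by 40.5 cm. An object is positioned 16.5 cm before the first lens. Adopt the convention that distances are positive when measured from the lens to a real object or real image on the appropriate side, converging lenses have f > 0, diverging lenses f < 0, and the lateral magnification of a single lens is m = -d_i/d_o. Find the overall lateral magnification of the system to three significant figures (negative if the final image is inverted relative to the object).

-0.293

Applying the thin-lens equation to the first lens, 1/(-21.5) = 1/16.5 + 1/d_i1, which gives d_i1 = -9.336 cm.
Its lateral magnification is m_1 = -d_i1/d_o1 = -(-9.336)/16.5 = 0.5658.
The intermediate image is virtual, 9.336 cm to the left of lens 1, so d_o2 = L - d_i1 = 40.5 - (-9.336) = 49.836 cm.
Applying the thin-lens equation again with f_2 = 17 cm and d_o2 = 49.836 cm gives d_i2 = 25.801 cm.
m_2 = -(25.801)/(49.836) = -0.5177.
Overall magnification: m = m_1 m_2 = -0.2929.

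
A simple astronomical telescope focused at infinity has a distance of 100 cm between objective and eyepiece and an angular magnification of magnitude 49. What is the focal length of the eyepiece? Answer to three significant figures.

2.00 cm

In normal adjustment the tube length equals f_obj + f_eye and |M| = f_obj/f_eye.
So f_obj = 49 f_eye and 49 f_eye + f_eye = 100 cm, giving f_eye = 100/50 = 2.000 cm and f_obj = 98.000 cm.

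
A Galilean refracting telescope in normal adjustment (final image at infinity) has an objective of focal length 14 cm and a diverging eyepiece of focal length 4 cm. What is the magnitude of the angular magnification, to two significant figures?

3.5

|M| = f_obj/|f_eye| = 14/4 = 3.500.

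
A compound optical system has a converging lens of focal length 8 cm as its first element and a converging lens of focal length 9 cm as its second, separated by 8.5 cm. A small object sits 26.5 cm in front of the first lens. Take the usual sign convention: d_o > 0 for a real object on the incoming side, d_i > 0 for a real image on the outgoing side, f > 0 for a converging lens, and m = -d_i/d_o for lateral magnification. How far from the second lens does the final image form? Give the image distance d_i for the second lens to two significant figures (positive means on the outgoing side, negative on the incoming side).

2.2 cm

First lens: d_i1 = 1/(1/8 - 1/26.5) = 11.459 cm.
Since 11.459 cm > 8.5 cm, the first image lies past the second lens and serves as a virtual object: d_o2 = L - d_i1 = -2.959 cm.
Second lens: d_i2 = 1/(1/9 - 1/(-2.959)) = 2.227 cm.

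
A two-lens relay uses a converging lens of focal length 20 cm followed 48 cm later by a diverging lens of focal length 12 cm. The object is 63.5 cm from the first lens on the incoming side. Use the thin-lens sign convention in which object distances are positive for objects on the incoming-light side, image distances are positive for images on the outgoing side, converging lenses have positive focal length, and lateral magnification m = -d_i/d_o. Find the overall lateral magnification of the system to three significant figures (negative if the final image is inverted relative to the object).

First lens: d_i1 = 1/(1/20 - 1/63.5) = 29.195 cm.
m_1 = -(29.195)/63.5 = -0.4598.
The intermediate image is 29.195 cm to the right of lens 1, so d_o2 = L - d_i1 = 48 - 29.195 = 18.805 cm.
Second lens: d_i2 = 1/(1/(-12) - 1/(18.805)) = -7.325 cm.
m_2 = -(-7.325)/(18.805) = 0.3896.
The system's lateral magnification is m_1 m_2 = (-0.4598)(0.3896) = -0.1791.

-0.179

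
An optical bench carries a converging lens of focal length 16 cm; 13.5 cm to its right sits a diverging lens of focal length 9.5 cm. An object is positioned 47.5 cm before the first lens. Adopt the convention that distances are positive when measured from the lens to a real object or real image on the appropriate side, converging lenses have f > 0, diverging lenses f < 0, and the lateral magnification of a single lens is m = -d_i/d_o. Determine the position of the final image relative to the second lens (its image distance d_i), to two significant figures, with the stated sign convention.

Lens 1: 1/d_i1 = 1/f_1 - 1/d_o1 = 1/16 - 1/47.5 = 0.04145 cm^-1, so d_i1 = 24.127 cm.
This image would form 24.127 cm past lens 1, i.e. 10.627 cm beyond lens 2, so it is a virtual object for lens 2: d_o2 = 13.5 - 24.127 = -10.627 cm.
Lens 2: 1/d_i2 = 1/f_2 - 1/d_o2 = 1/(-9.5) - 1/(-10.627) = -0.01116 cm^-1, so d_i2 = -89.581 cm.

-90 cm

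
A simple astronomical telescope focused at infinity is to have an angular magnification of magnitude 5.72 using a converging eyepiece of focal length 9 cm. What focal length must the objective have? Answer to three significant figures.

|M| = f_obj/|f_eye|, so f_obj = |M| x |f_eye| = 5.72 x 9 = 51.480 cm.

51.5 cm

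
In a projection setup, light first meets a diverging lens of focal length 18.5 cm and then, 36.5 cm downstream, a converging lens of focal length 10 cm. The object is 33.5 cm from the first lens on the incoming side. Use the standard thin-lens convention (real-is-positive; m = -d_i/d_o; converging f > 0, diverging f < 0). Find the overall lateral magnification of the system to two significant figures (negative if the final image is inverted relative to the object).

First lens: d_i1 = 1/(1/(-18.5) - 1/33.5) = -11.918 cm.
m_1 = -(-11.918)/33.5 = 0.3558.
The intermediate image is virtual, 11.918 cm to the left of lens 1, so d_o2 = L - d_i1 = 36.5 - (-11.918) = 48.418 cm.
Second lens: d_i2 = 1/(1/10 - 1/(48.418)) = 12.603 cm.
m_2 = -(12.603)/(48.418) = -0.2603.
Overall magnification: m = m_1 m_2 = -0.0926.

-0.093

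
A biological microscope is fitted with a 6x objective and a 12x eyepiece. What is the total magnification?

72

The overall magnification of a compound microscope is the product of the objective and eyepiece magnifications:
M = M_obj x M_eye = 6 x 12 = 72.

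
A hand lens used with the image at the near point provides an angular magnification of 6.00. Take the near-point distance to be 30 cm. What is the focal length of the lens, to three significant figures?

For the image at the near point, M = 1 + D/f.
f = D/(M - 1) = 30/(6.0 - 1) = 6.000 cm.

6.00 cm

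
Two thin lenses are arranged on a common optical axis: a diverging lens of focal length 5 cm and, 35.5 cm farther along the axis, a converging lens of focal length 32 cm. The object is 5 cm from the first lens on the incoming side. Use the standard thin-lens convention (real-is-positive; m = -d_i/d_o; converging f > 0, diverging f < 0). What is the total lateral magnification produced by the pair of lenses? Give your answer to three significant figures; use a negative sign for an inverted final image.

-2.67

Applying the thin-lens equation to the first lens, 1/(-5) = 1/5 + 1/d_i1, which gives d_i1 = -2.500 cm.
Its lateral magnification is m_1 = -d_i1/d_o1 = -(-2.500)/5 = 0.5000.
The intermediate image is virtual, 2.500 cm to the left of lens 1, so d_o2 = L - d_i1 = 35.5 - (-2.500) = 38.000 cm.
Applying the thin-lens equation again with f_2 = 32 cm and d_o2 = 38.000 cm gives d_i2 = 202.667 cm.
m_2 = -(202.667)/(38.000) = -5.3333.
The system's lateral magnification is m_1 m_2 = (0.5000)(-5.3333) = -2.6667.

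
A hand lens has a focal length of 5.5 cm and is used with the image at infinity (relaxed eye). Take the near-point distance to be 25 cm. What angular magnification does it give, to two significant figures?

4.5

M = D/f = 25/5.5 = 4.545.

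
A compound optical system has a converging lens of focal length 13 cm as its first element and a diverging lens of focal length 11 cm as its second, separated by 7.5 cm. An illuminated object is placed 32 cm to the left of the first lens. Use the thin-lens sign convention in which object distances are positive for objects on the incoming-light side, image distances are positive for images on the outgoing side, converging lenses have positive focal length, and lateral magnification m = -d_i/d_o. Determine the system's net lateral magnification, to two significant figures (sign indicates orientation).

2.2

First lens: d_i1 = 1/(1/13 - 1/32) = 21.895 cm.
m_1 = -(21.895)/32 = -0.6842.
Since 21.895 cm > 7.5 cm, the first image lies past the second lens and serves as a virtual object: d_o2 = L - d_i1 = -14.395 cm.
Second lens: d_i2 = 1/(1/(-11) - 1/(-14.395)) = -46.643 cm.
m_2 = -(-46.643)/(-14.395) = -3.2403.
Overall magnification: m = m_1 m_2 = 2.2171.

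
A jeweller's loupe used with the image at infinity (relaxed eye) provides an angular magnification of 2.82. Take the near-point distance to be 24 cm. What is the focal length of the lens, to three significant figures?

8.51 cm

For the image at infinity, M = D/f.
f = D/M = 24/2.82 = 8.511 cm.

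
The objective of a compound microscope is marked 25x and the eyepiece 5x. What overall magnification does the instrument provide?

125

The overall magnification of a compound microscope is the product of the objective and eyepiece magnifications:
M = M_obj x M_eye = 25 x 5 = 125.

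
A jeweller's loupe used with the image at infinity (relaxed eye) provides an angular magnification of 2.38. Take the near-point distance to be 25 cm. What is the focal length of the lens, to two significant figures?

For the image at infinity, M = D/f.
f = D/M = 25/2.38 = 10.504 cm.

11 cm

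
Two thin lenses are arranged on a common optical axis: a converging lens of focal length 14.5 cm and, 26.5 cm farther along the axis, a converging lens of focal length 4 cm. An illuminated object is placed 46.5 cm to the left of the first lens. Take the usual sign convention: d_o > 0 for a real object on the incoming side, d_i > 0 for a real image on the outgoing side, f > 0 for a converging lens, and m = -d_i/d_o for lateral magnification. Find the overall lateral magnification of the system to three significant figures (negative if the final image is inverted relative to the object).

1.27

Applying the thin-lens equation to the first lens, 1/14.5 = 1/46.5 + 1/d_i1, which gives d_i1 = 21.070 cm.
Its lateral magnification is m_1 = -d_i1/d_o1 = -(21.070)/46.5 = -0.4531.
The intermediate image is 21.070 cm to the right of lens 1, so d_o2 = L - d_i1 = 26.5 - 21.070 = 5.430 cm.
Applying the thin-lens equation again with f_2 = 4 cm and d_o2 = 5.430 cm gives d_i2 = 15.191 cm.
m_2 = -(15.191)/(5.430) = -2.7978.
Total m = m_1 x m_2 = (-0.4531)(-2.7978) = 1.2678.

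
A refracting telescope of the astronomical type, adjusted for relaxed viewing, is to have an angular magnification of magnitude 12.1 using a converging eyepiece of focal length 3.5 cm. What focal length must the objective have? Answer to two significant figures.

|M| = f_obj/|f_eye|, so f_obj = |M| x |f_eye| = 12.1 x 3.5 = 42.350 cm.

42 cm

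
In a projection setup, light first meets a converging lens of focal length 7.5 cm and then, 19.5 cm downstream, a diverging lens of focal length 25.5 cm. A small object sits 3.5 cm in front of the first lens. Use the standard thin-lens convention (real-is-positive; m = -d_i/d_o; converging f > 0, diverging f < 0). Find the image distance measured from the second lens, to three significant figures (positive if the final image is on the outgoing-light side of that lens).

-12.9 cm

First lens: d_i1 = 1/(1/7.5 - 1/3.5) = -6.563 cm.
The intermediate image is virtual, 6.563 cm to the left of lens 1, so d_o2 = L - d_i1 = 19.5 - (-6.563) = 26.062 cm.
Second lens: d_i2 = 1/(1/(-25.5) - 1/(26.062)) = -12.889 cm.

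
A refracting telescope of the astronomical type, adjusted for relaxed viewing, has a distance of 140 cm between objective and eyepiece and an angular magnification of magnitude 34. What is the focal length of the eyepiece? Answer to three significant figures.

In normal adjustment the tube length equals f_obj + f_eye and |M| = f_obj/f_eye.
So f_obj = 34 f_eye and 34 f_eye + f_eye = 140 cm, giving f_eye = 140/35 = 4.000 cm and f_obj = 136.000 cm.

4.00 cm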